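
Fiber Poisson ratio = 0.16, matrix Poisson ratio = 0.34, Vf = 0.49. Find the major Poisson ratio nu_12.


nu_12 = nu_f*Vf + nu_m*(1-Vf) = 0.16*0.49 + 0.34*0.51 = 0.2518

0.2518


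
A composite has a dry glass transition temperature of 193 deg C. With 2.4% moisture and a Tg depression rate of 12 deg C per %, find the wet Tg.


Tg_wet = Tg_dry - k*moisture = 193 - 12*2.4 = 164.2 deg C

164.2 deg C


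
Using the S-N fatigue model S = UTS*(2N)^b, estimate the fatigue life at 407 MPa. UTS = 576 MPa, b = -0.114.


N = 0.5 * (S/UTS)^(1/b) = 0.5 * (407/576)^(1/-0.114) = 10.5202 cycles

10.5202 cycles


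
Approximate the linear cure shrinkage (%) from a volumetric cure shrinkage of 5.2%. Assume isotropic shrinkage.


Linear shrinkage ≈ vol_shrink/3 = 5.2/3 = 1.733%

1.733%


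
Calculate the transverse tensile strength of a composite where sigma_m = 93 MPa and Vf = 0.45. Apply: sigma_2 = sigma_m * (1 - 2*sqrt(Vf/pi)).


factor = 1 - 2*sqrt(0.45/pi) = 0.2431
sigma_2 = 93 * 0.2431 = 22.6 MPa

22.6 MPa


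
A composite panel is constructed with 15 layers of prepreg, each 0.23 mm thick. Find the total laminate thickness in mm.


h = n * t_ply = 15 * 0.23 = 3.45 mm

3.45 mm


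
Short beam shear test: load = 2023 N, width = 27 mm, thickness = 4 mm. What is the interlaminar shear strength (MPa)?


ILSS = 3F/(4bh) = 3*2023/(4*27*4) = 14.05 MPa

14.05 MPa


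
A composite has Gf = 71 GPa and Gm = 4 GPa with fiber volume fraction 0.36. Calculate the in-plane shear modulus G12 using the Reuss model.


1/G12 = Vf/Gf + (1-Vf)/Gm = 0.36/71 + 0.64/4
G12 = 6.06 GPa

6.06 GPa


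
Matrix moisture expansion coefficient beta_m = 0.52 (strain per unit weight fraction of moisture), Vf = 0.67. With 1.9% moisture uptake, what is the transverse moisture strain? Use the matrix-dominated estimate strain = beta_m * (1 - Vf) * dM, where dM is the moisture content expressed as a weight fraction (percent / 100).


dM = 1.9/100 = 0.019
strain = beta_m * (1-Vf) * dM = 0.52 * 0.33 * 0.019 = 0.0032604

0.0032604


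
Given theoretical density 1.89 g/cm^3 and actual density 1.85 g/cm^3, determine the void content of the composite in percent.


Void% = (rho_theo - rho_actual)/rho_theo * 100 = (1.89 - 1.85)/1.89 * 100 = 2.12%

2.12%


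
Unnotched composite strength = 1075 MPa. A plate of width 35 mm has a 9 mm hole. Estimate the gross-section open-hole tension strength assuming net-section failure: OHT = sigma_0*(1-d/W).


OHT = sigma_0*(1-d/W) = 1075*(1-9/35) = 798.6 MPa

798.6 MPa


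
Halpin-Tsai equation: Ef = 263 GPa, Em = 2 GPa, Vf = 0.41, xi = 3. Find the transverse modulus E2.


eta = (Ef/Em - 1)/(Ef/Em + xi) = (131.5 - 1)/(131.5 + 3) = 0.9703
E2 = Em*(1+xi*eta*Vf)/(1-eta*Vf) = 7.28 GPa

7.28 GPa


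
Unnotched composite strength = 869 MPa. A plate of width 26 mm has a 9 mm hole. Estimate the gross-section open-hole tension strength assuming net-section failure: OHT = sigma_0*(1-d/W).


OHT = sigma_0*(1-d/W) = 869*(1-9/26) = 568.2 MPa

568.2 MPa


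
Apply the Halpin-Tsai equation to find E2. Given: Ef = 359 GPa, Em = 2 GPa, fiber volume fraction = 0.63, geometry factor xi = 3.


eta = (Ef/Em - 1)/(Ef/Em + xi) = (179.5 - 1)/(179.5 + 3) = 0.9781
E2 = Em*(1+xi*eta*Vf)/(1-eta*Vf) = 14.84 GPa

14.84 GPa


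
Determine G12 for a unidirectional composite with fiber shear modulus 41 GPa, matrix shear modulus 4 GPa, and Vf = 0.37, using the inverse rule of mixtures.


1/G12 = Vf/Gf + (1-Vf)/Gm = 0.37/41 + 0.63/4
G12 = 6.01 GPa

6.01 GPa


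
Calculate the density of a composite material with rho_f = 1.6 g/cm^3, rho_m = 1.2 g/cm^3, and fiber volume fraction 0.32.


rho_c = rho_f*Vf + rho_m*(1-Vf) = 1.6*0.32 + 1.2*0.68 = 1.328 g/cm^3

1.328 g/cm^3


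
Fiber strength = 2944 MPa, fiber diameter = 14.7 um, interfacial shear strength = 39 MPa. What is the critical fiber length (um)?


Lc = sigma_f * d / (2 * tau_i) = 2944 * 14.7 / (2 * 39) = 554.8 um

554.8 um


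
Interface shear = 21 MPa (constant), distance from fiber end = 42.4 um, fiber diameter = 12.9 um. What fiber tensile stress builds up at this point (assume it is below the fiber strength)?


Force balance: sigma_f * (pi*d^2/4) = tau * (pi*d) * x  ->  sigma_f = 4 * tau * x / d
sigma_f = 4 * 21 * 42.4 / 12.9 = 276.1 MPa

276.1 MPa


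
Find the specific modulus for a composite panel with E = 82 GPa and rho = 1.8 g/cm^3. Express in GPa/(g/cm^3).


Specific stiffness = E/rho = 82/1.8 = 45.6 GPa/(g/cm^3)

45.6 GPa/(g/cm^3)


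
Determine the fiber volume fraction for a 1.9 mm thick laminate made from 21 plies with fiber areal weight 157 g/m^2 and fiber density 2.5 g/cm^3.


Vf = n * FAW / (rho_f * h * 1000) = 21 * 157 / (2.5 * 1.9 * 1000) = 0.6941

0.6941


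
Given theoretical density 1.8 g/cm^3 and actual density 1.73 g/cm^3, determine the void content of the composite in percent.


Void% = (rho_theo - rho_actual)/rho_theo * 100 = (1.8 - 1.73)/1.8 * 100 = 3.89%

3.89%


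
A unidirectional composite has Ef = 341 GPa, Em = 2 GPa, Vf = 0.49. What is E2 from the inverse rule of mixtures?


1/E2 = Vf/Ef + (1-Vf)/Em = 0.49/341 + 0.51/2
E2 = 3.9 GPa

3.9 GPa


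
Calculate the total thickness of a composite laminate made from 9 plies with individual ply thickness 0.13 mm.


h = n * t_ply = 9 * 0.13 = 1.17 mm

1.17 mm


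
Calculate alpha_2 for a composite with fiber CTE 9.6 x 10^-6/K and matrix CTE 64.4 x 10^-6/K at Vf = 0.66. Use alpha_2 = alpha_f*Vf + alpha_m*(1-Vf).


alpha_2 = alpha_f*Vf + alpha_m*(1-Vf) = 9.6*0.66 + 64.4*0.34 = 28.2 x 10^-6/K

28.2 x 10^-6/K


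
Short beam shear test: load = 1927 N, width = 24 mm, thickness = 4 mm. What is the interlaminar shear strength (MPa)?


ILSS = 3F/(4bh) = 3*1927/(4*24*4) = 15.05 MPa

15.05 MPa


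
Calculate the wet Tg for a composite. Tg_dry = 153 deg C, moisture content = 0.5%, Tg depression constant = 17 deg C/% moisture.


Tg_wet = Tg_dry - k*moisture = 153 - 17*0.5 = 144.5 deg C

144.5 deg C


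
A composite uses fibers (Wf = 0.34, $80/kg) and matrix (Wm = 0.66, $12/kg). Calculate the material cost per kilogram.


Cost = cost_f*Wf + cost_m*Wm = 80*0.34 + 12*0.66 = $35.12/kg

$35.12/kg


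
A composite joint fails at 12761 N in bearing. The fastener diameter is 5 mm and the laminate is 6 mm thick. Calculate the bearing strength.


sigma_br = F/(d*h) = 12761/(5*6) = 425.4 MPa

425.4 MPa


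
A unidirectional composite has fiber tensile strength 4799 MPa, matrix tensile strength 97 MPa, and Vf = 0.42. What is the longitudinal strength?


sigma_1 = sigma_f*Vf + sigma_m*(1-Vf) = 4799*0.42 + 97*0.58 = 2071.8 MPa

2071.8 MPa


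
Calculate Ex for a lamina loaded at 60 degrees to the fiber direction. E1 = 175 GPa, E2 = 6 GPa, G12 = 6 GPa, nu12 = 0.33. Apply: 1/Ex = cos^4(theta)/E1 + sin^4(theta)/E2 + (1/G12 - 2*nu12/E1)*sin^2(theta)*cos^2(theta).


cos^4(60) = 0.0625, sin^4(60) = 0.5625, sin^2(60)*cos^2(60) = 0.1875
1/G12 - 2*nu12/E1 = 1/6 - 2*0.33/175 = 0.162895 GPa^-1
1/Ex = 0.0625/175 + 0.5625/6 + 0.162895*0.1875 = 0.12465 GPa^-1
Ex = 8.02 GPa

8.02 GPa


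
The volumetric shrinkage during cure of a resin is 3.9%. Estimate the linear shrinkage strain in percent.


Linear shrinkage ≈ vol_shrink/3 = 3.9/3 = 1.3%

1.3%


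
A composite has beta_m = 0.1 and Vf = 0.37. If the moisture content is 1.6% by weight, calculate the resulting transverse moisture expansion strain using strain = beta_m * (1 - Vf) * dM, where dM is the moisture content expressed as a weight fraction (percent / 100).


dM = 1.6/100 = 0.016
strain = beta_m * (1-Vf) * dM = 0.1 * 0.63 * 0.016 = 0.001008

0.001008


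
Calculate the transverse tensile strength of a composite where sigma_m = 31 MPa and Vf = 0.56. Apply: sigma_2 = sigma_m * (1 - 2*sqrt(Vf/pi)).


factor = 1 - 2*sqrt(0.56/pi) = 0.1556
sigma_2 = 31 * 0.1556 = 4.82 MPa

4.82 MPa


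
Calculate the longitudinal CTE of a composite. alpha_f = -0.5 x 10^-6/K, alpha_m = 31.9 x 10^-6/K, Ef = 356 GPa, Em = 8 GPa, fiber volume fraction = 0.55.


E1 = Ef*Vf + Em*(1-Vf) = 199.4
alpha_1 = (alpha_f*Ef*Vf + alpha_m*Em*(1-Vf))/E1 = 0.08 x 10^-6/K

0.08 x 10^-6/K


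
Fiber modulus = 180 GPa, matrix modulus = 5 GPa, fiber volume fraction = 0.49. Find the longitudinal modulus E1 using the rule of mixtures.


E1 = Ef*Vf + Em*(1-Vf) = 180*0.49 + 5*0.51 = 90.75 GPa

90.75 GPa


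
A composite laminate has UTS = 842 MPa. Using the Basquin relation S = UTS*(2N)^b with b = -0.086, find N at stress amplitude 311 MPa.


N = 0.5 * (S/UTS)^(1/b) = 0.5 * (311/842)^(1/-0.086) = 53535.3891 cycles

53535.3891 cycles


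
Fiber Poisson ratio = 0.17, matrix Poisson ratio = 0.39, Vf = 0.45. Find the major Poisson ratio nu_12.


nu_12 = nu_f*Vf + nu_m*(1-Vf) = 0.17*0.45 + 0.39*0.55 = 0.291

0.291


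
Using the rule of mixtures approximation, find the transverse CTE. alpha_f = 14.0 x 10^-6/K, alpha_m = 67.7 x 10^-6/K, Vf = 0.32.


alpha_2 = alpha_f*Vf + alpha_m*(1-Vf) = 14.0*0.32 + 67.7*0.68 = 50.5 x 10^-6/K

50.5 x 10^-6/K


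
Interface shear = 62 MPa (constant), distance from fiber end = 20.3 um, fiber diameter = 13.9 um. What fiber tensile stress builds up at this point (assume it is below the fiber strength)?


Force balance: sigma_f * (pi*d^2/4) = tau * (pi*d) * x  ->  sigma_f = 4 * tau * x / d
sigma_f = 4 * 62 * 20.3 / 13.9 = 362.2 MPa

362.2 MPa


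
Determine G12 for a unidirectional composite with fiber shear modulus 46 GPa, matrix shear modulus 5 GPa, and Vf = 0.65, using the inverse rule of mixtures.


1/G12 = Vf/Gf + (1-Vf)/Gm = 0.65/46 + 0.35/5
G12 = 11.89 GPa

11.89 GPa


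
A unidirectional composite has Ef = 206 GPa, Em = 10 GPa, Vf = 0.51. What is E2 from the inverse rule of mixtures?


1/E2 = Vf/Ef + (1-Vf)/Em = 0.51/206 + 0.49/10
E2 = 19.43 GPa

19.43 GPa


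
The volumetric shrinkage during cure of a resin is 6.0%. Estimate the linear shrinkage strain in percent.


Linear shrinkage ≈ vol_shrink/3 = 6.0/3 = 2.0%

2.0%


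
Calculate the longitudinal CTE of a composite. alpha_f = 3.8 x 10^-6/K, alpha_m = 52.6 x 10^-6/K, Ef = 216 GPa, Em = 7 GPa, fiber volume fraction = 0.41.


E1 = Ef*Vf + Em*(1-Vf) = 92.69
alpha_1 = (alpha_f*Ef*Vf + alpha_m*Em*(1-Vf))/E1 = 5.97 x 10^-6/K

5.97 x 10^-6/K


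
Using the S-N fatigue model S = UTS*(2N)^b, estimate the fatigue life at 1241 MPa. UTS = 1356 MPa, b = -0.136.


N = 0.5 * (S/UTS)^(1/b) = 0.5 * (1241/1356)^(1/-0.136) = 0.9593 cycles

0.9593 cycles


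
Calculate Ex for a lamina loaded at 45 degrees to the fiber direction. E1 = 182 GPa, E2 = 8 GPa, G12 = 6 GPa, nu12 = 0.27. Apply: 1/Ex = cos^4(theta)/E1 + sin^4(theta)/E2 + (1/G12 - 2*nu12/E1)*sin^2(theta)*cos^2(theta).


cos^4(45) = 0.25, sin^4(45) = 0.25, sin^2(45)*cos^2(45) = 0.25
1/G12 - 2*nu12/E1 = 1/6 - 2*0.27/182 = 0.1637 GPa^-1
1/Ex = 0.25/182 + 0.25/8 + 0.1637*0.25 = 0.0735485 GPa^-1
Ex = 13.6 GPa

13.6 GPa


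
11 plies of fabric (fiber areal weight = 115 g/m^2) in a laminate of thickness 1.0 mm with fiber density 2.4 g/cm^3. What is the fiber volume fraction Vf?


Vf = n * FAW / (rho_f * h * 1000) = 11 * 115 / (2.4 * 1.0 * 1000) = 0.5271

0.5271


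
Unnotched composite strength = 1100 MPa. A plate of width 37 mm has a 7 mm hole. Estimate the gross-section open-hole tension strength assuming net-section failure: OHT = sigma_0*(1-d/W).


OHT = sigma_0*(1-d/W) = 1100*(1-7/37) = 891.9 MPa

891.9 MPa


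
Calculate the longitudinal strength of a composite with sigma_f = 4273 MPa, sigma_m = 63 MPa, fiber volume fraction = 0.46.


sigma_1 = sigma_f*Vf + sigma_m*(1-Vf) = 4273*0.46 + 63*0.54 = 1999.6 MPa

1999.6 MPa


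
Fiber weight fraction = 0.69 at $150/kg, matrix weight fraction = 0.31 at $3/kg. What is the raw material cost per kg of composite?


Cost = cost_f*Wf + cost_m*Wm = 150*0.69 + 3*0.31 = $104.43/kg

$104.43/kg


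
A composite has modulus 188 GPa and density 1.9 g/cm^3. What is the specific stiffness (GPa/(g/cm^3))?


Specific stiffness = E/rho = 188/1.9 = 98.9 GPa/(g/cm^3)

98.9 GPa/(g/cm^3)


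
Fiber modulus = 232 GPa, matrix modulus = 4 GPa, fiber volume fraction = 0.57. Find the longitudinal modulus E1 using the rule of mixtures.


E1 = Ef*Vf + Em*(1-Vf) = 232*0.57 + 4*0.43 = 133.96 GPa

133.96 GPa


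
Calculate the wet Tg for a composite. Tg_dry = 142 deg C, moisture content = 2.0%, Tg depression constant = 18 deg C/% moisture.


Tg_wet = Tg_dry - k*moisture = 142 - 18*2.0 = 106.0 deg C

106.0 deg C


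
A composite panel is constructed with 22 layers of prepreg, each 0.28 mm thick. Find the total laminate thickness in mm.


h = n * t_ply = 22 * 0.28 = 6.16 mm

6.16 mm


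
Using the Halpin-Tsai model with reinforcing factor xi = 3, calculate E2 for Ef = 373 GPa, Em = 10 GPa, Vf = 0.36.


eta = (Ef/Em - 1)/(Ef/Em + xi) = (37.3 - 1)/(37.3 + 3) = 0.9007
E2 = Em*(1+xi*eta*Vf)/(1-eta*Vf) = 29.2 GPa

29.2 GPa


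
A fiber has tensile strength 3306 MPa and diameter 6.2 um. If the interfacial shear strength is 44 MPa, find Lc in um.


Lc = sigma_f * d / (2 * tau_i) = 3306 * 6.2 / (2 * 44) = 232.9 um

232.9 um


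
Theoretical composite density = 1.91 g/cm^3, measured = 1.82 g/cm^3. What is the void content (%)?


Void% = (rho_theo - rho_actual)/rho_theo * 100 = (1.91 - 1.82)/1.91 * 100 = 4.71%

4.71%


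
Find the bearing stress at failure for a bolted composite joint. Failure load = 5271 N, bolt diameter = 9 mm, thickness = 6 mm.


sigma_br = F/(d*h) = 5271/(9*6) = 97.6 MPa

97.6 MPa


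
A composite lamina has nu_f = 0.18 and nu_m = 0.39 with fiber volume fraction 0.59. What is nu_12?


nu_12 = nu_f*Vf + nu_m*(1-Vf) = 0.18*0.59 + 0.39*0.41 = 0.2661

0.2661


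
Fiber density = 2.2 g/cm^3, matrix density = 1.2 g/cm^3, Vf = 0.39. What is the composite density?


rho_c = rho_f*Vf + rho_m*(1-Vf) = 2.2*0.39 + 1.2*0.61 = 1.59 g/cm^3

1.59 g/cm^3


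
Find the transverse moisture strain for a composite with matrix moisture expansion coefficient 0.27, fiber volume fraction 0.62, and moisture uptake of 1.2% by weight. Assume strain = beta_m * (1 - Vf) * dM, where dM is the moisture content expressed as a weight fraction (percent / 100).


dM = 1.2/100 = 0.012
strain = beta_m * (1-Vf) * dM = 0.27 * 0.38 * 0.012 = 0.0012312

0.0012312


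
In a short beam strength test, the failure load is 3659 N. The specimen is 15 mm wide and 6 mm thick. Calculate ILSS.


ILSS = 3F/(4bh) = 3*3659/(4*15*6) = 30.49 MPa

30.49 MPa


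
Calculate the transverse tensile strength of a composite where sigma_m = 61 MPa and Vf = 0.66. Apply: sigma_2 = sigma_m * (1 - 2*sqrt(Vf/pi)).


factor = 1 - 2*sqrt(0.66/pi) = 0.0833
sigma_2 = 61 * 0.0833 = 5.08 MPa

5.08 MPa


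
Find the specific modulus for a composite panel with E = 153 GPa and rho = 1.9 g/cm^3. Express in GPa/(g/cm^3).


Specific stiffness = E/rho = 153/1.9 = 80.5 GPa/(g/cm^3)

80.5 GPa/(g/cm^3)


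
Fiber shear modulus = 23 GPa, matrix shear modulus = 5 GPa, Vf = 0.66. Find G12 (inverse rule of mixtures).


1/G12 = Vf/Gf + (1-Vf)/Gm = 0.66/23 + 0.34/5
G12 = 10.34 GPa

10.34 GPa


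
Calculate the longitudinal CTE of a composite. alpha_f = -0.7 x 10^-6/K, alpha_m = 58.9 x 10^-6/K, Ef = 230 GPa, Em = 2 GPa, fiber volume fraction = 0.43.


E1 = Ef*Vf + Em*(1-Vf) = 100.04
alpha_1 = (alpha_f*Ef*Vf + alpha_m*Em*(1-Vf))/E1 = -0.02 x 10^-6/K

-0.02 x 10^-6/K


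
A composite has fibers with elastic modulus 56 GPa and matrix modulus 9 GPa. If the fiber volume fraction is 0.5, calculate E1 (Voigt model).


E1 = Ef*Vf + Em*(1-Vf) = 56*0.5 + 9*0.5 = 32.5 GPa

32.5 GPa


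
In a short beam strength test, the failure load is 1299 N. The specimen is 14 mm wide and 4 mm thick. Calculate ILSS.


ILSS = 3F/(4bh) = 3*1299/(4*14*4) = 17.4 MPa

17.4 MPa


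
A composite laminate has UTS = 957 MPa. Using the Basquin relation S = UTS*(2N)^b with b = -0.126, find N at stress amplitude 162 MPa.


N = 0.5 * (S/UTS)^(1/b) = 0.5 * (162/957)^(1/-0.126) = 662472.4281 cycles

662472.4281 cycles


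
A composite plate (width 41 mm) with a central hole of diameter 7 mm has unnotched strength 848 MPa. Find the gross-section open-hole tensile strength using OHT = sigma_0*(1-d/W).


OHT = sigma_0*(1-d/W) = 848*(1-7/41) = 703.2 MPa

703.2 MPa


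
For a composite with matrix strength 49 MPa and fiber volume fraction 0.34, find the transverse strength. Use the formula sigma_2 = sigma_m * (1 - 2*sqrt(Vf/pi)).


factor = 1 - 2*sqrt(0.34/pi) = 0.342
sigma_2 = 49 * 0.342 = 16.76 MPa

16.76 MPa


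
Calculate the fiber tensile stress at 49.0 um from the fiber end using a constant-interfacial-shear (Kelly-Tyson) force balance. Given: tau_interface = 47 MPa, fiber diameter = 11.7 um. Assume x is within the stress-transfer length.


Force balance: sigma_f * (pi*d^2/4) = tau * (pi*d) * x  ->  sigma_f = 4 * tau * x / d
sigma_f = 4 * 47 * 49.0 / 11.7 = 787.4 MPa

787.4 MPa


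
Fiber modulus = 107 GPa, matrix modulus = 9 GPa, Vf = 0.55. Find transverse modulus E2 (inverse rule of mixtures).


1/E2 = Vf/Ef + (1-Vf)/Em = 0.55/107 + 0.45/9
E2 = 18.14 GPa

18.14 GPa


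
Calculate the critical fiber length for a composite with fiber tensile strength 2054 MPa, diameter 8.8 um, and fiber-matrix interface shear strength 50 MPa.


Lc = sigma_f * d / (2 * tau_i) = 2054 * 8.8 / (2 * 50) = 180.8 um

180.8 um


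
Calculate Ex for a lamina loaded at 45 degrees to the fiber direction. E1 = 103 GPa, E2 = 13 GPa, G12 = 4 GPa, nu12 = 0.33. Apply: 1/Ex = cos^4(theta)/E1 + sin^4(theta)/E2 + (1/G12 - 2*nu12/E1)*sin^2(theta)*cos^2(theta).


cos^4(45) = 0.25, sin^4(45) = 0.25, sin^2(45)*cos^2(45) = 0.25
1/G12 - 2*nu12/E1 = 1/4 - 2*0.33/103 = 0.243592 GPa^-1
1/Ex = 0.25/103 + 0.25/13 + 0.243592*0.25 = 0.082556 GPa^-1
Ex = 12.11 GPa

12.11 GPa


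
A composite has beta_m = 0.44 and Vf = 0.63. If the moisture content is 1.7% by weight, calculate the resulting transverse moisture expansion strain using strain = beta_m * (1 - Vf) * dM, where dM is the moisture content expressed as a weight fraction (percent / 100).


dM = 1.7/100 = 0.017
strain = beta_m * (1-Vf) * dM = 0.44 * 0.37 * 0.017 = 0.0027676

0.0027676


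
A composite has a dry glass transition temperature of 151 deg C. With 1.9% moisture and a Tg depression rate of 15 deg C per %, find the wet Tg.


Tg_wet = Tg_dry - k*moisture = 151 - 15*1.9 = 122.5 deg C

122.5 deg C


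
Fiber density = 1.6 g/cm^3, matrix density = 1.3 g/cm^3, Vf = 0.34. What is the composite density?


rho_c = rho_f*Vf + rho_m*(1-Vf) = 1.6*0.34 + 1.3*0.66 = 1.402 g/cm^3

1.402 g/cm^3


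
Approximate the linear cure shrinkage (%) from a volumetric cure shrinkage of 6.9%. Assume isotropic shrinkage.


Linear shrinkage ≈ vol_shrink/3 = 6.9/3 = 2.3%

2.3%


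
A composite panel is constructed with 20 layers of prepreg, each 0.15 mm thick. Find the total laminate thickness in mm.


h = n * t_ply = 20 * 0.15 = 3.0 mm

3.0 mm


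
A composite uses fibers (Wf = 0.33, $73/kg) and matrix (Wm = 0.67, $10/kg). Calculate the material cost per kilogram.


Cost = cost_f*Wf + cost_m*Wm = 73*0.33 + 10*0.67 = $30.79/kg

$30.79/kg


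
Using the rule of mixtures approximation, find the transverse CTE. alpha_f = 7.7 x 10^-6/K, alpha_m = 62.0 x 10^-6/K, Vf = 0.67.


alpha_2 = alpha_f*Vf + alpha_m*(1-Vf) = 7.7*0.67 + 62.0*0.33 = 25.6 x 10^-6/K

25.6 x 10^-6/K


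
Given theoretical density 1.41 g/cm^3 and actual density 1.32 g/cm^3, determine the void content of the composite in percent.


Void% = (rho_theo - rho_actual)/rho_theo * 100 = (1.41 - 1.32)/1.41 * 100 = 6.38%

6.38%


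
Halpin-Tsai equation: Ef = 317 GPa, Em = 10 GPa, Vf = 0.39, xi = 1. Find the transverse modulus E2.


eta = (Ef/Em - 1)/(Ef/Em + xi) = (31.7 - 1)/(31.7 + 1) = 0.9388
E2 = Em*(1+xi*eta*Vf)/(1-eta*Vf) = 21.55 GPa

21.55 GPa


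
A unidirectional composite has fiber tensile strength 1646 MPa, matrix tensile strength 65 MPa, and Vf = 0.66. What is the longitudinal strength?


sigma_1 = sigma_f*Vf + sigma_m*(1-Vf) = 1646*0.66 + 65*0.34 = 1108.5 MPa

1108.5 MPa


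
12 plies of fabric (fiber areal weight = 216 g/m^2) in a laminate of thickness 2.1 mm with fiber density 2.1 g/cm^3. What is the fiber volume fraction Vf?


Vf = n * FAW / (rho_f * h * 1000) = 12 * 216 / (2.1 * 2.1 * 1000) = 0.5878

0.5878


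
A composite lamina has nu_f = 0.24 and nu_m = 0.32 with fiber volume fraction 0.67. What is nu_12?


nu_12 = nu_f*Vf + nu_m*(1-Vf) = 0.24*0.67 + 0.32*0.33 = 0.2664

0.2664


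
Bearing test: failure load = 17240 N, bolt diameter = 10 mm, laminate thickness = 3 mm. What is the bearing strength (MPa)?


sigma_br = F/(d*h) = 17240/(10*3) = 574.7 MPa

574.7 MPa


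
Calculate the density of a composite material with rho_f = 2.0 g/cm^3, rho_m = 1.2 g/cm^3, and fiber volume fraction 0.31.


rho_c = rho_f*Vf + rho_m*(1-Vf) = 2.0*0.31 + 1.2*0.69 = 1.448 g/cm^3

1.448 g/cm^3


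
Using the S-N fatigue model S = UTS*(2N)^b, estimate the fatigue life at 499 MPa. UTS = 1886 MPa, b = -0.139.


N = 0.5 * (S/UTS)^(1/b) = 0.5 * (499/1886)^(1/-0.139) = 7132.1888 cycles

7132.1888 cycles


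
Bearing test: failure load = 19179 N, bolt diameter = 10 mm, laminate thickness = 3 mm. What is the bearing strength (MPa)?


sigma_br = F/(d*h) = 19179/(10*3) = 639.3 MPa

639.3 MPa


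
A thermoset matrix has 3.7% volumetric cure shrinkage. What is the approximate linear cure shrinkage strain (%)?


Linear shrinkage ≈ vol_shrink/3 = 3.7/3 = 1.233%

1.233%


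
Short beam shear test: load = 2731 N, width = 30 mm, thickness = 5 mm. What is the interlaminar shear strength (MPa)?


ILSS = 3F/(4bh) = 3*2731/(4*30*5) = 13.66 MPa

13.66 MPa


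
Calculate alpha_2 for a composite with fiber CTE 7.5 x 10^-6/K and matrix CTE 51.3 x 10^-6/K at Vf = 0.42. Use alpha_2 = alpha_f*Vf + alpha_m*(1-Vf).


alpha_2 = alpha_f*Vf + alpha_m*(1-Vf) = 7.5*0.42 + 51.3*0.58 = 32.9 x 10^-6/K

32.9 x 10^-6/K


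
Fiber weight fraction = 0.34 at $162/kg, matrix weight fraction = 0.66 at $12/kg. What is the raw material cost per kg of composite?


Cost = cost_f*Wf + cost_m*Wm = 162*0.34 + 12*0.66 = $63.0/kg

$63.0/kg


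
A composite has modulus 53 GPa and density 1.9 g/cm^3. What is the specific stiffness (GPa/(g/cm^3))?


Specific stiffness = E/rho = 53/1.9 = 27.9 GPa/(g/cm^3)

27.9 GPa/(g/cm^3)


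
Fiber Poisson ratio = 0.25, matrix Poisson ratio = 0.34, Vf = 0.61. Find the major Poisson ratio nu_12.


nu_12 = nu_f*Vf + nu_m*(1-Vf) = 0.25*0.61 + 0.34*0.39 = 0.2851

0.2851


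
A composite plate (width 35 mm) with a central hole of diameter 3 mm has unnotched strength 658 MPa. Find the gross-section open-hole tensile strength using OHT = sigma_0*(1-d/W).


OHT = sigma_0*(1-d/W) = 658*(1-3/35) = 601.6 MPa

601.6 MPa


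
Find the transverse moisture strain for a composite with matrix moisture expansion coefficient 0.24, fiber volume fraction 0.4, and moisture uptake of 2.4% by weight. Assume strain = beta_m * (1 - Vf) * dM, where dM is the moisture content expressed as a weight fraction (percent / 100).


dM = 2.4/100 = 0.024
strain = beta_m * (1-Vf) * dM = 0.24 * 0.6 * 0.024 = 0.003456

0.003456


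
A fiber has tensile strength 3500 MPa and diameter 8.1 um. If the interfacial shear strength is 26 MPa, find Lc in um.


Lc = sigma_f * d / (2 * tau_i) = 3500 * 8.1 / (2 * 26) = 545.2 um

545.2 um


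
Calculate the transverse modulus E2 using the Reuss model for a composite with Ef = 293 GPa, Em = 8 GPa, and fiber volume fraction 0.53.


1/E2 = Vf/Ef + (1-Vf)/Em = 0.53/293 + 0.47/8
E2 = 16.51 GPa

16.51 GPa


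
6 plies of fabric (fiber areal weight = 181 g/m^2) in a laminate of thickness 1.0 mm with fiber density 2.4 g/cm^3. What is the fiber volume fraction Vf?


Vf = n * FAW / (rho_f * h * 1000) = 6 * 181 / (2.4 * 1.0 * 1000) = 0.4525

0.4525


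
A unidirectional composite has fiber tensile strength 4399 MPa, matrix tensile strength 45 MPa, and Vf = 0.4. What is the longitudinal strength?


sigma_1 = sigma_f*Vf + sigma_m*(1-Vf) = 4399*0.4 + 45*0.6 = 1786.6 MPa

1786.6 MPa


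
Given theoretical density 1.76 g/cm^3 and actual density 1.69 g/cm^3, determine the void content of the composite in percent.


Void% = (rho_theo - rho_actual)/rho_theo * 100 = (1.76 - 1.69)/1.76 * 100 = 3.98%

3.98%


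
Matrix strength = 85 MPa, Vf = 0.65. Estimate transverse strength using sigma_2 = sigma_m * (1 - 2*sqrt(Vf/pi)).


factor = 1 - 2*sqrt(0.65/pi) = 0.0903
sigma_2 = 85 * 0.0903 = 7.67 MPa

7.67 MPa


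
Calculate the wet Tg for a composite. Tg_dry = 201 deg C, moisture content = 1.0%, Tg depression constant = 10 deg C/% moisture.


Tg_wet = Tg_dry - k*moisture = 201 - 10*1.0 = 191.0 deg C

191.0 deg C


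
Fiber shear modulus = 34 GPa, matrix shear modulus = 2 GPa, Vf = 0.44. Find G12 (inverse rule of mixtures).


1/G12 = Vf/Gf + (1-Vf)/Gm = 0.44/34 + 0.56/2
G12 = 3.41 GPa

3.41 GPa


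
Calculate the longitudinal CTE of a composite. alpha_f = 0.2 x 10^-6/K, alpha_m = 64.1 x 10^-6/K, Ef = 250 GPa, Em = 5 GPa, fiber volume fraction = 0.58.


E1 = Ef*Vf + Em*(1-Vf) = 147.1
alpha_1 = (alpha_f*Ef*Vf + alpha_m*Em*(1-Vf))/E1 = 1.11 x 10^-6/K

1.11 x 10^-6/K


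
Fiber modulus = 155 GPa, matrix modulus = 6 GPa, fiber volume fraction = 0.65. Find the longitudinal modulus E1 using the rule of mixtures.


E1 = Ef*Vf + Em*(1-Vf) = 155*0.65 + 6*0.35 = 102.85 GPa

102.85 GPa


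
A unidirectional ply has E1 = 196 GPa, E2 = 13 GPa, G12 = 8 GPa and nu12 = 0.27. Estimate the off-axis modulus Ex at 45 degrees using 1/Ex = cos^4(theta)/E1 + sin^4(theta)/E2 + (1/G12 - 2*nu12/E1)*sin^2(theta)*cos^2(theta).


cos^4(45) = 0.25, sin^4(45) = 0.25, sin^2(45)*cos^2(45) = 0.25
1/G12 - 2*nu12/E1 = 1/8 - 2*0.27/196 = 0.122245 GPa^-1
1/Ex = 0.25/196 + 0.25/13 + 0.122245*0.25 = 0.0510675 GPa^-1
Ex = 19.58 GPa

19.58 GPa


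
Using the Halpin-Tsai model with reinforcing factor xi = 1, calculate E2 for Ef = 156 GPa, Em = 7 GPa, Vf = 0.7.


eta = (Ef/Em - 1)/(Ef/Em + xi) = (22.2857 - 1)/(22.2857 + 1) = 0.9141
E2 = Em*(1+xi*eta*Vf)/(1-eta*Vf) = 31.88 GPa

31.88 GPa


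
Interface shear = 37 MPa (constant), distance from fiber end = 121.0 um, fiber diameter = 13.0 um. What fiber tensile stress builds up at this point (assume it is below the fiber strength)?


Force balance: sigma_f * (pi*d^2/4) = tau * (pi*d) * x  ->  sigma_f = 4 * tau * x / d
sigma_f = 4 * 37 * 121.0 / 13.0 = 1377.5 MPa

1377.5 MPa


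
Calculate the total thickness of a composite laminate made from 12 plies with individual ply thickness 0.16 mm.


h = n * t_ply = 12 * 0.16 = 1.92 mm

1.92 mm


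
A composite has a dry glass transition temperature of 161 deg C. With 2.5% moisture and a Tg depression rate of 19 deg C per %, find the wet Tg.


Tg_wet = Tg_dry - k*moisture = 161 - 19*2.5 = 113.5 deg C

113.5 deg C


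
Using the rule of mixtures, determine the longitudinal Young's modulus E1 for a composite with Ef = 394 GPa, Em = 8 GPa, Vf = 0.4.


E1 = Ef*Vf + Em*(1-Vf) = 394*0.4 + 8*0.6 = 162.4 GPa

162.4 GPa


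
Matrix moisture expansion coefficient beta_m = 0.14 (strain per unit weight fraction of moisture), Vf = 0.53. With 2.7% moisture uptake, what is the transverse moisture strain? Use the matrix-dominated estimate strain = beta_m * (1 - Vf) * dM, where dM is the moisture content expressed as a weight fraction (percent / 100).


dM = 2.7/100 = 0.027
strain = beta_m * (1-Vf) * dM = 0.14 * 0.47 * 0.027 = 0.0017766

0.0017766


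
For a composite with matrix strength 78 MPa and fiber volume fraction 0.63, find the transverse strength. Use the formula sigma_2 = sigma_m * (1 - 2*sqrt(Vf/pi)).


factor = 1 - 2*sqrt(0.63/pi) = 0.1044
sigma_2 = 78 * 0.1044 = 8.14 MPa

8.14 MPa


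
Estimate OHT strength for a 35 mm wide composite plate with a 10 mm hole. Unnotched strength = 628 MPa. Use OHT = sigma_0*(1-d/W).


OHT = sigma_0*(1-d/W) = 628*(1-10/35) = 448.6 MPa

448.6 MPa


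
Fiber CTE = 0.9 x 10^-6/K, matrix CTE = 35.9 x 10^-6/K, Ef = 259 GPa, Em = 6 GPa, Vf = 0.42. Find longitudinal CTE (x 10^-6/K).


E1 = Ef*Vf + Em*(1-Vf) = 112.26
alpha_1 = (alpha_f*Ef*Vf + alpha_m*Em*(1-Vf))/E1 = 1.98 x 10^-6/K

1.98 x 10^-6/K


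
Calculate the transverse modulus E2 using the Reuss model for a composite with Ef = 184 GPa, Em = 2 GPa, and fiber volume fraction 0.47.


1/E2 = Vf/Ef + (1-Vf)/Em = 0.47/184 + 0.53/2
E2 = 3.74 GPa

3.74 GPa


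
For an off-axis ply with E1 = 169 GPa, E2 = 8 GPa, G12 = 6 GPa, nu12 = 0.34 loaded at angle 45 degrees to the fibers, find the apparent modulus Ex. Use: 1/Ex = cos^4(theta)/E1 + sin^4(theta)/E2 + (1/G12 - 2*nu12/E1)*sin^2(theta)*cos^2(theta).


cos^4(45) = 0.25, sin^4(45) = 0.25, sin^2(45)*cos^2(45) = 0.25
1/G12 - 2*nu12/E1 = 1/6 - 2*0.34/169 = 0.162643 GPa^-1
1/Ex = 0.25/169 + 0.25/8 + 0.162643*0.25 = 0.07339 GPa^-1
Ex = 13.63 GPa

13.63 GPa


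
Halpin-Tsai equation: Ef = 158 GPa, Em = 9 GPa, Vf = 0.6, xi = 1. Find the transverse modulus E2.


eta = (Ef/Em - 1)/(Ef/Em + xi) = (17.5556 - 1)/(17.5556 + 1) = 0.8922
E2 = Em*(1+xi*eta*Vf)/(1-eta*Vf) = 29.74 GPa

29.74 GPa


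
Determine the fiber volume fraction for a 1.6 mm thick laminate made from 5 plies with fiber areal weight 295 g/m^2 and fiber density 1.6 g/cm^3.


Vf = n * FAW / (rho_f * h * 1000) = 5 * 295 / (1.6 * 1.6 * 1000) = 0.5762

0.5762


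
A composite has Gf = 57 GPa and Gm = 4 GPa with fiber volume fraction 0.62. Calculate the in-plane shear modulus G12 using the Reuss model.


1/G12 = Vf/Gf + (1-Vf)/Gm = 0.62/57 + 0.38/4
G12 = 9.44 GPa

9.44 GPa


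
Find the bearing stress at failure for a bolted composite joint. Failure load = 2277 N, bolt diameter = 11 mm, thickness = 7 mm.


sigma_br = F/(d*h) = 2277/(11*7) = 29.6 MPa

29.6 MPa


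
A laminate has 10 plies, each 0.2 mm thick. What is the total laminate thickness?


h = n * t_ply = 10 * 0.2 = 2.0 mm

2.0 mm


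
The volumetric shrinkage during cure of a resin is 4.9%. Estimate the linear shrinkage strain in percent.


Linear shrinkage ≈ vol_shrink/3 = 4.9/3 = 1.633%

1.633%


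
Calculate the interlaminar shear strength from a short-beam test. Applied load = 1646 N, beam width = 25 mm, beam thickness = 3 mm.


ILSS = 3F/(4bh) = 3*1646/(4*25*3) = 16.46 MPa

16.46 MPa


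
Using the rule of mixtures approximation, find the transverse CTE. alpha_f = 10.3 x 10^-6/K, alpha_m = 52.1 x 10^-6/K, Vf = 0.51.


alpha_2 = alpha_f*Vf + alpha_m*(1-Vf) = 10.3*0.51 + 52.1*0.49 = 30.8 x 10^-6/K

30.8 x 10^-6/K


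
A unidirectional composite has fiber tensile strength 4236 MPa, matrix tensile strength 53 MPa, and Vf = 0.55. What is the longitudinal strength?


sigma_1 = sigma_f*Vf + sigma_m*(1-Vf) = 4236*0.55 + 53*0.45 = 2353.7 MPa

2353.7 MPa


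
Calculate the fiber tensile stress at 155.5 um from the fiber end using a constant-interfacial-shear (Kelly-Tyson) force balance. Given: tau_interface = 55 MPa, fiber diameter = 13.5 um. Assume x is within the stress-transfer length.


Force balance: sigma_f * (pi*d^2/4) = tau * (pi*d) * x  ->  sigma_f = 4 * tau * x / d
sigma_f = 4 * 55 * 155.5 / 13.5 = 2534.1 MPa

2534.1 MPa


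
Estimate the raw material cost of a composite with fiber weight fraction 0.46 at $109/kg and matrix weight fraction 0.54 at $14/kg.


Cost = cost_f*Wf + cost_m*Wm = 109*0.46 + 14*0.54 = $57.7/kg

$57.7/kg


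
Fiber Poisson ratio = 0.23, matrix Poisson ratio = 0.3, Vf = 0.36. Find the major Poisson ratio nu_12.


nu_12 = nu_f*Vf + nu_m*(1-Vf) = 0.23*0.36 + 0.3*0.64 = 0.2748

0.2748


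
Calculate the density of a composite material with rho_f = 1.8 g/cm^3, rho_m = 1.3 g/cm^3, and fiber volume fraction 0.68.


rho_c = rho_f*Vf + rho_m*(1-Vf) = 1.8*0.68 + 1.3*0.32 = 1.64 g/cm^3

1.64 g/cm^3


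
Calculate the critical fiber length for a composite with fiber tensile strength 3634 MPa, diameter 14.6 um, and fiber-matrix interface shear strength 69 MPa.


Lc = sigma_f * d / (2 * tau_i) = 3634 * 14.6 / (2 * 69) = 384.5 um

384.5 um


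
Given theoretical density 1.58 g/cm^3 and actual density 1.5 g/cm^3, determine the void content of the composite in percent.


Void% = (rho_theo - rho_actual)/rho_theo * 100 = (1.58 - 1.5)/1.58 * 100 = 5.06%

5.06%


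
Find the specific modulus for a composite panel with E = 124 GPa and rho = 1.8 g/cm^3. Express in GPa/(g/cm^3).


Specific stiffness = E/rho = 124/1.8 = 68.9 GPa/(g/cm^3)

68.9 GPa/(g/cm^3)


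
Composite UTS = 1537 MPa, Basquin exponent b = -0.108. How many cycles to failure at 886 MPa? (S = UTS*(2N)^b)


N = 0.5 * (S/UTS)^(1/b) = 0.5 * (886/1537)^(1/-0.108) = 82.0647 cycles

82.0647 cycles


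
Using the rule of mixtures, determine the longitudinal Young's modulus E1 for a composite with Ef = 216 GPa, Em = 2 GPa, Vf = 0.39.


E1 = Ef*Vf + Em*(1-Vf) = 216*0.39 + 2*0.61 = 85.46 GPa

85.46 GPa


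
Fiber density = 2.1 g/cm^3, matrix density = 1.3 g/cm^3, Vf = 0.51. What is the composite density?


rho_c = rho_f*Vf + rho_m*(1-Vf) = 2.1*0.51 + 1.3*0.49 = 1.708 g/cm^3

1.708 g/cm^3


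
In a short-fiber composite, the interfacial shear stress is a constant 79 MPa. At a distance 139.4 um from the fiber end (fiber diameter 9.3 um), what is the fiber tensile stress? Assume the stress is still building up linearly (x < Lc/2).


Force balance: sigma_f * (pi*d^2/4) = tau * (pi*d) * x  ->  sigma_f = 4 * tau * x / d
sigma_f = 4 * 79 * 139.4 / 9.3 = 4736.6 MPa

4736.6 MPa


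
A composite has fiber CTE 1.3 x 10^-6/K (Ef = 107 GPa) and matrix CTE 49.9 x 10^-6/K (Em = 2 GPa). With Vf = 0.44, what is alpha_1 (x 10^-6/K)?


E1 = Ef*Vf + Em*(1-Vf) = 48.2
alpha_1 = (alpha_f*Ef*Vf + alpha_m*Em*(1-Vf))/E1 = 2.43 x 10^-6/K

2.43 x 10^-6/K


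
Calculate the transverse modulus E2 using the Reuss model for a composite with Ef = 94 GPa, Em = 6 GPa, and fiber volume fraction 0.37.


1/E2 = Vf/Ef + (1-Vf)/Em = 0.37/94 + 0.63/6
E2 = 9.18 GPa

9.18 GPa


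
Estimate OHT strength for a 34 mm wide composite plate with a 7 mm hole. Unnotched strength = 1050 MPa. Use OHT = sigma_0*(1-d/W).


OHT = sigma_0*(1-d/W) = 1050*(1-7/34) = 833.8 MPa

833.8 MPa


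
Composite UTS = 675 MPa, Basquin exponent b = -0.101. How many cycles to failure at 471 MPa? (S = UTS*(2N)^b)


N = 0.5 * (S/UTS)^(1/b) = 0.5 * (471/675)^(1/-0.101) = 17.6330 cycles

17.6330 cycles


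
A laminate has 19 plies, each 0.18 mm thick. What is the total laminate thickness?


h = n * t_ply = 19 * 0.18 = 3.42 mm

3.42 mm


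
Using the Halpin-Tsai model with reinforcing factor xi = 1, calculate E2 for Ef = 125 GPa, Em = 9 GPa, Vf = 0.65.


eta = (Ef/Em - 1)/(Ef/Em + xi) = (13.8889 - 1)/(13.8889 + 1) = 0.8657
E2 = Em*(1+xi*eta*Vf)/(1-eta*Vf) = 32.16 GPa

32.16 GPa


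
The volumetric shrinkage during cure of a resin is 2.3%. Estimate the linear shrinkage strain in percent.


Linear shrinkage ≈ vol_shrink/3 = 2.3/3 = 0.767%

0.767%


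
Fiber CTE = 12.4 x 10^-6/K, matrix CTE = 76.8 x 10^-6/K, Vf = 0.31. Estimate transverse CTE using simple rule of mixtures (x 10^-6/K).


alpha_2 = alpha_f*Vf + alpha_m*(1-Vf) = 12.4*0.31 + 76.8*0.69 = 56.8 x 10^-6/K

56.8 x 10^-6/K


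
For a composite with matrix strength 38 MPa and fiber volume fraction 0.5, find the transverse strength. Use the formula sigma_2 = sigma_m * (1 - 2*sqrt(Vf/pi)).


factor = 1 - 2*sqrt(0.5/pi) = 0.2021
sigma_2 = 38 * 0.2021 = 7.68 MPa

7.68 MPa


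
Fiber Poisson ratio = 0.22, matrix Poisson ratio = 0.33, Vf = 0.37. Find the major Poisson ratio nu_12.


nu_12 = nu_f*Vf + nu_m*(1-Vf) = 0.22*0.37 + 0.33*0.63 = 0.2893

0.2893


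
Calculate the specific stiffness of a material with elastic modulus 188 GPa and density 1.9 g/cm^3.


Specific stiffness = E/rho = 188/1.9 = 98.9 GPa/(g/cm^3)

98.9 GPa/(g/cm^3)


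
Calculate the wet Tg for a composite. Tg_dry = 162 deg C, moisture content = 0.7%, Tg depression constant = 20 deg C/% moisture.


Tg_wet = Tg_dry - k*moisture = 162 - 20*0.7 = 148.0 deg C

148.0 deg C


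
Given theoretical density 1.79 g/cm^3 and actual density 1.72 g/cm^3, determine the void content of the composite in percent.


Void% = (rho_theo - rho_actual)/rho_theo * 100 = (1.79 - 1.72)/1.79 * 100 = 3.91%

3.91%


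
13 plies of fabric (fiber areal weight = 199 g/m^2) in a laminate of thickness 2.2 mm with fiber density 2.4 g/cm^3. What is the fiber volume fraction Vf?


Vf = n * FAW / (rho_f * h * 1000) = 13 * 199 / (2.4 * 2.2 * 1000) = 0.49

0.49


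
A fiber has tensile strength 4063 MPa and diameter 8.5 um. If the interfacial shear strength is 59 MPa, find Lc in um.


Lc = sigma_f * d / (2 * tau_i) = 4063 * 8.5 / (2 * 59) = 292.7 um

292.7 um


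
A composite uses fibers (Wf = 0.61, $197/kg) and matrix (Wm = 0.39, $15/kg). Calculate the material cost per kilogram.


Cost = cost_f*Wf + cost_m*Wm = 197*0.61 + 15*0.39 = $126.02/kg

$126.02/kg


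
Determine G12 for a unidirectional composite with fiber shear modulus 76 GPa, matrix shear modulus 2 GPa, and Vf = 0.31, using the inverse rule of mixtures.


1/G12 = Vf/Gf + (1-Vf)/Gm = 0.31/76 + 0.69/2
G12 = 2.86 GPa

2.86 GPa


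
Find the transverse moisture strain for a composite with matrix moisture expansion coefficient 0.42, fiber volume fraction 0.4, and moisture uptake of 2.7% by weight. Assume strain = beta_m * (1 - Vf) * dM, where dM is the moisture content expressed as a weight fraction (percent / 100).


dM = 2.7/100 = 0.027
strain = beta_m * (1-Vf) * dM = 0.42 * 0.6 * 0.027 = 0.006804

0.006804


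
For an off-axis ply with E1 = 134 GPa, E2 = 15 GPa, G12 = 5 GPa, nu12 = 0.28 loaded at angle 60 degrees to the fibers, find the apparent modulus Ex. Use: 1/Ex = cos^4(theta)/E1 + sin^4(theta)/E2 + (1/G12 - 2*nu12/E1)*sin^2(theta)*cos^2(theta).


cos^4(60) = 0.0625, sin^4(60) = 0.5625, sin^2(60)*cos^2(60) = 0.1875
1/G12 - 2*nu12/E1 = 1/5 - 2*0.28/134 = 0.195821 GPa^-1
1/Ex = 0.0625/134 + 0.5625/15 + 0.195821*0.1875 = 0.0746828 GPa^-1
Ex = 13.39 GPa

13.39 GPa


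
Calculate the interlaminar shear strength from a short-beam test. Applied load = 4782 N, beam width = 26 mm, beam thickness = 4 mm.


ILSS = 3F/(4bh) = 3*4782/(4*26*4) = 34.49 MPa

34.49 MPa


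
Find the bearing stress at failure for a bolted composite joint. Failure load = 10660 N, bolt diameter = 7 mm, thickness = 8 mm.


sigma_br = F/(d*h) = 10660/(7*8) = 190.4 MPa

190.4 MPa


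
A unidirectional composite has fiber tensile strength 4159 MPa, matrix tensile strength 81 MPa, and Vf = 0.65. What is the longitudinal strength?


sigma_1 = sigma_f*Vf + sigma_m*(1-Vf) = 4159*0.65 + 81*0.35 = 2731.7 MPa

2731.7 MPa


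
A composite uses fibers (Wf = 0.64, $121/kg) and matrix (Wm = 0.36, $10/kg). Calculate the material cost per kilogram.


Cost = cost_f*Wf + cost_m*Wm = 121*0.64 + 10*0.36 = $81.04/kg

$81.04/kg


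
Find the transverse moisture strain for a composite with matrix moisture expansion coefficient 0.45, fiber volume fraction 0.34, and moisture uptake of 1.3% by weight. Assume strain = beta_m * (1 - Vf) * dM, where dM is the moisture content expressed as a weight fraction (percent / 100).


dM = 1.3/100 = 0.013
strain = beta_m * (1-Vf) * dM = 0.45 * 0.66 * 0.013 = 0.003861

0.003861


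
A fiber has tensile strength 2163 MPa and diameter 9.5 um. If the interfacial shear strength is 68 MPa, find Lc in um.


Lc = sigma_f * d / (2 * tau_i) = 2163 * 9.5 / (2 * 68) = 151.1 um

151.1 um


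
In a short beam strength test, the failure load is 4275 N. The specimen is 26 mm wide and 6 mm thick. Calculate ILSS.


ILSS = 3F/(4bh) = 3*4275/(4*26*6) = 20.55 MPa

20.55 MPa
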